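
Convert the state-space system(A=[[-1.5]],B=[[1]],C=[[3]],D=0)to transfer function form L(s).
L(s) = C(sI - A)⁻¹B + D.
Characteristic polynomial det(sI - A) = s + 1.5.
Numerator from C·adj(sI-A)·B + D·det(sI-A) = 3.
L(s) = (3)/(s + 1.5)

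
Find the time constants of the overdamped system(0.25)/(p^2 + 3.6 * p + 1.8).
Overdamped: real poles at -0.6, -3. τ = -1/pole → τ₁ = 1.667, τ₂ = 0.3333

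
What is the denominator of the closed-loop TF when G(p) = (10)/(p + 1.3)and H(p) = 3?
Characteristic poly = G_den * H_den + G_num * H_num = (p + 1.3) + (30) = p + 31.3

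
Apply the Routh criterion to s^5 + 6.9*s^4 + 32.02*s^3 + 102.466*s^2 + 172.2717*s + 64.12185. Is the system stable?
Routh array:
s^5: [1, 32.02, 172.2717]; s^4: [6.9, 102.466, 64.12185]; s^3: [17.1699, 162.979]; s^2: [36.9702, 64.12185]; s^1: [133.199]; s^0: [64.12185]
First column: [1, 6.9, 17.1699, 36.9702, 133.199, 64.12185]. Sign changes = 0.
Yes, stable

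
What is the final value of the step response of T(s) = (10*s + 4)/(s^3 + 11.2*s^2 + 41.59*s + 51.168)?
FVT: lim_{t→∞} y(t) = lim_{s→0} s*Y(s) where Y(s) = T(s)/s.
= lim_{s→0} T(s) = T(0) = num(0)/den(0) = 4/51.168 = 0.07817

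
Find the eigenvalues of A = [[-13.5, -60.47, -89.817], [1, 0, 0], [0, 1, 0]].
Eigenvalues solve det(λI - A) = 0.
Characteristic polynomial: λ^3 + 13.5*λ^2 + 60.47*λ + 89.817 = 0.
Factor: (λ + 4.9)(λ + 4.7)(λ + 3.9) = 0.
Roots: -3.9, -4.7, -4.9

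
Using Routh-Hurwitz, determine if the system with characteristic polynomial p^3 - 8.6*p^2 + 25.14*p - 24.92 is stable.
Routh array:
p^3: [1, 25.14]; p^2: [-8.6, -24.92]; p^1: [22.2423]; p^0: [-24.92]
First column: [1, -8.6, 22.2423, -24.92]. Sign changes = 3.
No, unstable (3 RHP root(s))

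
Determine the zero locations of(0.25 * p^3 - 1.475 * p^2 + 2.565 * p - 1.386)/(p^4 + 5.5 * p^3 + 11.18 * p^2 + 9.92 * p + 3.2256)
Set numerator = 0: 0.25*p^3 - 1.475*p^2 + 2.565*p - 1.386 = 0.25*(p - 1.2)(p - 1.4)(p - 3.3) = 0 → Zeros: 1.2, 1.4, 3.3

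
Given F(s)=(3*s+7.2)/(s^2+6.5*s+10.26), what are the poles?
Set denominator = 0: s^2 + 6.5*s + 10.26 = (s + 3.8)(s + 2.7) = 0 → Poles: -2.7, -3.8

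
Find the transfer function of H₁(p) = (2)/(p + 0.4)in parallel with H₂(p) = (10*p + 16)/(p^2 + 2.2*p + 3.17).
Parallel: H = H₁ + H₂ = (n₁·d₂ + n₂·d₁)/(d₁·d₂).
n₁·d₂ = 2*p^2 + 4.4*p + 6.34. n₂·d₁ = 10*p^2 + 20*p + 6.4. Sum = 12*p^2 + 24.4*p + 12.74. d₁·d₂ = p^3 + 2.6*p^2 + 4.05*p + 1.268.
H(p) = (12*p^2 + 24.4*p + 12.74)/(p^3 + 2.6*p^2 + 4.05*p + 1.268)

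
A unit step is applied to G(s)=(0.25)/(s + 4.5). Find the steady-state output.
FVT: lim_{t→∞} y(t) = lim_{s→0} s*Y(s) where Y(s) = G(s)/s.
= lim_{s→0} G(s) = G(0) = num(0)/den(0) = 0.25/4.5 = 0.05556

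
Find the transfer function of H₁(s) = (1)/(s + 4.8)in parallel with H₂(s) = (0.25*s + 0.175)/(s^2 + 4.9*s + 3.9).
Parallel: H = H₁ + H₂ = (n₁·d₂ + n₂·d₁)/(d₁·d₂).
n₁·d₂ = s^2 + 4.9*s + 3.9. n₂·d₁ = 0.25*s^2 + 1.375*s + 0.84. Sum = 1.25*s^2 + 6.275*s + 4.74. d₁·d₂ = s^3 + 9.7*s^2 + 27.42*s + 18.72.
H(s) = (1.25*s^2 + 6.275*s + 4.74)/(s^3 + 9.7*s^2 + 27.42*s + 18.72)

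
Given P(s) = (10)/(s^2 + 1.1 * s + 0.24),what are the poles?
Set denominator = 0: s^2 + 1.1*s + 0.24 = (s + 0.8)(s + 0.3) = 0 → Poles: -0.3, -0.8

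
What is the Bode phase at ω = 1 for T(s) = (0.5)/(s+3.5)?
Substitute s = j*1: T(j1) = 0.132075 - 0.0377358j.
∠T(j1) = atan2(Im, Re) = atan2(-0.0377358, 0.132075) = -15.95°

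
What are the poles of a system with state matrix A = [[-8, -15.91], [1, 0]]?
Eigenvalues solve det(λI - A) = 0.
Characteristic polynomial: λ^2 + 8*λ + 15.91 = 0.
Factor: (λ + 4.3)(λ + 3.7) = 0.
Roots: -3.7, -4.3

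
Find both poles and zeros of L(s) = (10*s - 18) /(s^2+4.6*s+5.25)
Set denominator = 0: s^2 + 4.6*s + 5.25 = (s + 2.1)(s + 2.5) = 0 → Poles: -2.1, -2.5
Set numerator = 0: 10*s - 18 = 0 → Zeros: 1.8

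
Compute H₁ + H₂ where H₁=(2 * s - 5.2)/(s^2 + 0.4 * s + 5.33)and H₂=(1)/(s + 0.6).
Parallel: H = H₁ + H₂ = (n₁·d₂ + n₂·d₁)/(d₁·d₂).
n₁·d₂ = 2*s^2 - 4*s - 3.12. n₂·d₁ = s^2 + 0.4*s + 5.33. Sum = 3*s^2 - 3.6*s + 2.21. d₁·d₂ = s^3 + s^2 + 5.57*s + 3.198.
H(s) = (3*s^2 - 3.6*s + 2.21)/(s^3 + s^2 + 5.57*s + 3.198)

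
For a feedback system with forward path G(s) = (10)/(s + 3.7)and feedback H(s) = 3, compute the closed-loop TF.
Closed-loop T = G/(1+GH).
Numerator: G_num * H_den = 10.
Denominator: G_den * H_den + G_num * H_num = (s + 3.7) + (30) = s + 33.7.
T(s) = (10)/(s + 33.7)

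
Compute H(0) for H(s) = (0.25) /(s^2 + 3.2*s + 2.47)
DC gain = H(0) = num(0)/den(0) = 0.25/2.47 = 0.1012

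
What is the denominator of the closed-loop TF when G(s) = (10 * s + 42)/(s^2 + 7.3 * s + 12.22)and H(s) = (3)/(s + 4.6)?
Characteristic poly = G_den * H_den + G_num * H_num = (s^3 + 11.9*s^2 + 45.8*s + 56.212) + (30*s + 126) = s^3 + 11.9*s^2 + 75.8*s + 182.212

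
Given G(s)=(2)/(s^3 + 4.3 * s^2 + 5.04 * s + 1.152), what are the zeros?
Numerator is a nonzero constant (2) → Zeros: none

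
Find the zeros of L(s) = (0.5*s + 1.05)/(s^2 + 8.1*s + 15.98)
Set numerator = 0: 0.5*s + 1.05 = 0 → Zeros: -2.1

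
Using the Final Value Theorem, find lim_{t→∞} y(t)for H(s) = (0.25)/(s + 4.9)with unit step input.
FVT: lim_{t→∞} y(t) = lim_{s→0} s*Y(s) where Y(s) = H(s)/s.
= lim_{s→0} H(s) = H(0) = num(0)/den(0) = 0.25/4.9 = 0.05102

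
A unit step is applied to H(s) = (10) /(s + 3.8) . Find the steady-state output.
FVT: lim_{t→∞} y(t) = lim_{s→0} s*Y(s) where Y(s) = H(s)/s.
= lim_{s→0} H(s) = H(0) = num(0)/den(0) = 10/3.8 = 2.632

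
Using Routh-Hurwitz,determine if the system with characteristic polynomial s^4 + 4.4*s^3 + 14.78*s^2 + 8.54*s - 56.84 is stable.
Routh array:
s^4: [1, 14.78, -56.84]; s^3: [4.4, 8.54]; s^2: [12.8391, -56.84]; s^1: [28.0193]; s^0: [-56.84]
First column: [1, 4.4, 12.8391, 28.0193, -56.84]. Sign changes = 1.
No, unstable (1 RHP root(s))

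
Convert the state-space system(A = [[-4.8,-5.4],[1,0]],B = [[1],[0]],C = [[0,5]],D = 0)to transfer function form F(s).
F(s) = C(sI - A)⁻¹B + D.
Characteristic polynomial det(sI - A) = s^2 + 4.8*s + 5.4.
Numerator from C·adj(sI-A)·B + D·det(sI-A) = 5.
F(s) = (5)/(s^2 + 4.8*s + 5.4)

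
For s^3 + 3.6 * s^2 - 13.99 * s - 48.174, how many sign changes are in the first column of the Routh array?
Routh array:
s^3: [1, -13.99]; s^2: [3.6, -48.174]; s^1: [-0.608333]; s^0: [-48.174]
First column: [1, 3.6, -0.608333, -48.174]. Sign changes = 1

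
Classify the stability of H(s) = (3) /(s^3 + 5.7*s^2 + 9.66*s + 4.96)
Denominator: s^3 + 5.7*s^2 + 9.66*s + 4.96 = (s + 1)(s + 3.1)(s + 1.6). Poles: -1, -1.6, -3.1. Stable (all poles in LHP)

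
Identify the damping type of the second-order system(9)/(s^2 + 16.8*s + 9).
Standard form: ωn²/(s²+2ζωn·s+ωn²) gives ωn=3, ζ=2.8.
Overdamped (ζ = 2.8 > 1)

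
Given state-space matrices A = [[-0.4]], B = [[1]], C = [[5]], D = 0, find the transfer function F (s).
F(s) = C(sI - A)⁻¹B + D.
Characteristic polynomial det(sI - A) = s + 0.4.
Numerator from C·adj(sI-A)·B + D·det(sI-A) = 5.
F(s) = (5)/(s + 0.4)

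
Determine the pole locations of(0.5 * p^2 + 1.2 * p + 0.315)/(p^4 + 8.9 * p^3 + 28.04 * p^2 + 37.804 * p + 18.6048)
Set denominator = 0: p^4 + 8.9*p^3 + 28.04*p^2 + 37.804*p + 18.6048 = (p + 1.7)(p + 1.6)(p + 3.8)(p + 1.8) = 0 → Poles: -1.6, -1.7, -1.8, -3.8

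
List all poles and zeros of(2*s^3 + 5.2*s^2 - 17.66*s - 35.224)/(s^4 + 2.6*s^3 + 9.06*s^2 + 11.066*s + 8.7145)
Set denominator = 0: s^4 + 2.6*s^3 + 9.06*s^2 + 11.066*s + 8.7145 = (s^2 + s + 6.01)(s^2 + 1.6*s + 1.45) = 0 → Poles: -0.5 + 2.4j, -0.5 - 2.4j, -0.8 + 0.9j, -0.8 - 0.9j
Set numerator = 0: 2*s^3 + 5.2*s^2 - 17.66*s - 35.224 = 2*(s + 3.7)(s - 2.8)(s + 1.7) = 0 → Zeros: -1.7, -3.7, 2.8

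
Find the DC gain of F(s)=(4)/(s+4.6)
DC gain = F(0) = num(0)/den(0) = 4/4.6 = 0.8696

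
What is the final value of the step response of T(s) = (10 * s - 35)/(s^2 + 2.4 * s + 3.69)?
FVT: lim_{t→∞} y(t) = lim_{s→0} s*Y(s) where Y(s) = T(s)/s.
= lim_{s→0} T(s) = T(0) = num(0)/den(0) = -35/3.69 = -9.485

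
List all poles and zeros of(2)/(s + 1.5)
Set denominator = 0: s + 1.5 = 0 → Poles: -1.5
Numerator is a nonzero constant (2) → Zeros: none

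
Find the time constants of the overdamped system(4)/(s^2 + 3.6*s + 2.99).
Overdamped: real poles at -1.3, -2.3. τ = -1/pole → τ₁ = 0.7692, τ₂ = 0.4348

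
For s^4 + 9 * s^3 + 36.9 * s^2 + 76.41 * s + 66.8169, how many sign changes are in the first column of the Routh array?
Routh array:
s^4: [1, 36.9, 66.8169]; s^3: [9, 76.41]; s^2: [28.41, 66.8169]; s^1: [55.2431]; s^0: [66.8169]
First column: [1, 9, 28.41, 55.2431, 66.8169]. Sign changes = 0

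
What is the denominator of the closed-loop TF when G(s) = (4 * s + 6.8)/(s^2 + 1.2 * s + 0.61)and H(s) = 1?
Characteristic poly = G_den * H_den + G_num * H_num = (s^2 + 1.2*s + 0.61) + (4*s + 6.8) = s^2 + 5.2*s + 7.41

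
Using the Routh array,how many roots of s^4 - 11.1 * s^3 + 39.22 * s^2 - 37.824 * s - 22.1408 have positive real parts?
Routh array:
s^4: [1, 39.22, -22.1408]; s^3: [-11.1, -37.824]; s^2: [35.8124, -22.1408]; s^1: [-44.6865]; s^0: [-22.1408]
First column: [1, -11.1, 35.8124, -44.6865, -22.1408]. Sign changes = RHP roots = 3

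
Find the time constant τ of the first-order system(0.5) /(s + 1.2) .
First-order system: τ = -1/pole. Pole = -1.2. τ = -1/(-1.2) = 0.8333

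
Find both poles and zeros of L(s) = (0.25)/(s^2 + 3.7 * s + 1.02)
Set denominator = 0: s^2 + 3.7*s + 1.02 = (s + 3.4)(s + 0.3) = 0 → Poles: -0.3, -3.4
Numerator is a nonzero constant (0.25) → Zeros: none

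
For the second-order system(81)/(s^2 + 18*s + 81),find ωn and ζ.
Standard form: ωn²/(s²+2ζωn·s+ωn²).
const=81=ωn² → ωn=9, s coeff=18=2ζωn → ζ=1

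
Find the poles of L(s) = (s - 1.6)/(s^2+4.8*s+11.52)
Set denominator = 0: s^2 + 4.8*s + 11.52 = 0 → Poles: -2.4 + 2.4j, -2.4 - 2.4j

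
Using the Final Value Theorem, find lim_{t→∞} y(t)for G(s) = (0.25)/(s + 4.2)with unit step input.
FVT: lim_{t→∞} y(t) = lim_{s→0} s*Y(s) where Y(s) = G(s)/s.
= lim_{s→0} G(s) = G(0) = num(0)/den(0) = 0.25/4.2 = 0.05952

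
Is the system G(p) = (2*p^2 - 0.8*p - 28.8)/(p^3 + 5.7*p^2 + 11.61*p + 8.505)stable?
Denominator: p^3 + 5.7*p^2 + 11.61*p + 8.505 = (p + 2.1)(p^2 + 3.6*p + 4.05). Poles: -1.8 + 0.9j, -1.8 - 0.9j, -2.1. All Re(p)<0: Yes (stable)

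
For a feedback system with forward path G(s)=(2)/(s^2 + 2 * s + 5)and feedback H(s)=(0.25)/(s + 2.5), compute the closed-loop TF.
Closed-loop T = G/(1+GH).
Numerator: G_num * H_den = 2*s + 5.
Denominator: G_den * H_den + G_num * H_num = (s^3 + 4.5*s^2 + 10*s + 12.5) + (0.5) = s^3 + 4.5*s^2 + 10*s + 13.
T(s) = (2*s + 5)/(s^3 + 4.5*s^2 + 10*s + 13)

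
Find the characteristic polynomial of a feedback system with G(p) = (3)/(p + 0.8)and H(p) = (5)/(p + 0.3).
Characteristic poly = G_den * H_den + G_num * H_num = (p^2 + 1.1*p + 0.24) + (15) = p^2 + 1.1*p + 15.24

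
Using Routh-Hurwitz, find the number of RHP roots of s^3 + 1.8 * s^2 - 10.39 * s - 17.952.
Routh array:
s^3: [1, -10.39]; s^2: [1.8, -17.952]; s^1: [-0.416667]; s^0: [-17.952]
First column: [1, 1.8, -0.416667, -17.952]. Sign changes = RHP roots = 1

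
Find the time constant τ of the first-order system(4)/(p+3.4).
First-order system: τ = -1/pole. Pole = -3.4. τ = -1/(-3.4) = 0.2941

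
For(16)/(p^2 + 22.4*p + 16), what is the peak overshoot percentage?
Standard form: ωn²/(p²+2ζωn·p+ωn²) → ωn = 4, ζ = 2.8.
ζ ≥ 1, so the response is non-oscillatory: peak overshoot = 0%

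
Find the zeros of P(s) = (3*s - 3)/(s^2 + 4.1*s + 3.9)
Set numerator = 0: 3*s - 3 = 0 → Zeros: 1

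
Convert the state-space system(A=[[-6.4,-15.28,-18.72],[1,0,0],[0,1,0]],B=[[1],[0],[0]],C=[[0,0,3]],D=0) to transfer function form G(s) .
G(s) = C(sI - A)⁻¹B + D.
Characteristic polynomial det(sI - A) = s^3 + 6.4*s^2 + 15.28*s + 18.72.
Numerator from C·adj(sI-A)·B + D·det(sI-A) = 3.
G(s) = (3)/(s^3 + 6.4*s^2 + 15.28*s + 18.72)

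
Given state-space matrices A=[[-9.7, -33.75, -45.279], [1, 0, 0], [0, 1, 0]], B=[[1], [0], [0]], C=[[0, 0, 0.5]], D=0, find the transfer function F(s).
F(s) = C(sI - A)⁻¹B + D.
Characteristic polynomial det(sI - A) = s^3 + 9.7*s^2 + 33.75*s + 45.279.
Numerator from C·adj(sI-A)·B + D·det(sI-A) = 0.5.
F(s) = (0.5)/(s^3 + 9.7*s^2 + 33.75*s + 45.279)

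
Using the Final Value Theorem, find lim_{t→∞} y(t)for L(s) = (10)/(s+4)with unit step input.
FVT: lim_{t→∞} y(t) = lim_{s→0} s*Y(s) where Y(s) = L(s)/s.
= lim_{s→0} L(s) = L(0) = num(0)/den(0) = 10/4 = 2.5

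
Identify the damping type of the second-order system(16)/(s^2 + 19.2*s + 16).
Standard form: ωn²/(s²+2ζωn·s+ωn²) gives ωn=4, ζ=2.4.
Overdamped (ζ = 2.4 > 1)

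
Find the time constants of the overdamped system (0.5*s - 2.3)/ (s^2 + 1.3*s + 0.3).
Overdamped: real poles at -1, -0.3. τ = -1/pole → τ₁ = 1, τ₂ = 3.333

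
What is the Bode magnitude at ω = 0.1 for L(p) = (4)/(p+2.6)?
Substitute p = j*0.1: L(j0.1) = 1.53619 - 0.0590842j.
|L(j0.1)| = sqrt(Re² + Im²) = 1.537.
20*log₁₀(1.537) = 3.74 dB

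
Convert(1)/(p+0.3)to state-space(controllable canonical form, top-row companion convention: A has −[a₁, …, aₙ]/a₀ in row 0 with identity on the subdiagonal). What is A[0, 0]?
Reachable canonical form for den = p + 0.3: top row of A = -[a₁,a₂,...,aₙ]/a₀, ones on the subdiagonal, zeros elsewhere.
A = [[-0.3]].
A[0,0] = -0.3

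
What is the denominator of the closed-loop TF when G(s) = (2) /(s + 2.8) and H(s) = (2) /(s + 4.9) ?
Characteristic poly = G_den * H_den + G_num * H_num = (s^2 + 7.7*s + 13.72) + (4) = s^2 + 7.7*s + 17.72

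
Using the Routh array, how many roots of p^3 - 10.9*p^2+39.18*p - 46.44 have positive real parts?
Routh array:
p^3: [1, 39.18]; p^2: [-10.9, -46.44]; p^1: [34.9194]; p^0: [-46.44]
First column: [1, -10.9, 34.9194, -46.44]. Sign changes = RHP roots = 3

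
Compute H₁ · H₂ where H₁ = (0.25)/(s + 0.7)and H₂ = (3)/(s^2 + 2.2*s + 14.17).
Series: H = H₁ · H₂ = (n₁·n₂)/(d₁·d₂).
Num: n₁·n₂ = 0.75. Den: d₁·d₂ = s^3 + 2.9*s^2 + 15.71*s + 9.919.
H(s) = (0.75)/(s^3 + 2.9*s^2 + 15.71*s + 9.919)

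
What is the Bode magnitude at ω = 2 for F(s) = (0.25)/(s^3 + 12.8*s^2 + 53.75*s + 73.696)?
Substitute s = j*2: F(j2) = 0.000540441 - 0.00239037j.
|F(j2)| = sqrt(Re² + Im²) = 0.002451.
20*log₁₀(0.002451) = -52.21 dB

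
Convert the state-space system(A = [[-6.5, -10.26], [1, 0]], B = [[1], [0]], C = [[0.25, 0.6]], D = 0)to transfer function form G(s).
G(s) = C(sI - A)⁻¹B + D.
Characteristic polynomial det(sI - A) = s^2 + 6.5*s + 10.26.
Numerator from C·adj(sI-A)·B + D·det(sI-A) = 0.25*s + 0.6.
G(s) = (0.25*s + 0.6)/(s^2 + 6.5*s + 10.26)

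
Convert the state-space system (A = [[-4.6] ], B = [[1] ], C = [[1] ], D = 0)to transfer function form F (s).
F(s) = C(sI - A)⁻¹B + D.
Characteristic polynomial det(sI - A) = s + 4.6.
Numerator from C·adj(sI-A)·B + D·det(sI-A) = 1.
F(s) = (1)/(s + 4.6)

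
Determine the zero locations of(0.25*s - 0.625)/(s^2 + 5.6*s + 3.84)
Set numerator = 0: 0.25*s - 0.625 = 0 → Zeros: 2.5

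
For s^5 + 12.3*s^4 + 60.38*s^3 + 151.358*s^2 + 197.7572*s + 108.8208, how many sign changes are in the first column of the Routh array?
Routh array:
s^5: [1, 60.38, 197.7572]; s^4: [12.3, 151.358, 108.8208]; s^3: [48.0745, 188.91]; s^2: [103.025, 108.8208]; s^1: [138.131]; s^0: [108.8208]
First column: [1, 12.3, 48.0745, 103.025, 138.131, 108.8208]. Sign changes = 0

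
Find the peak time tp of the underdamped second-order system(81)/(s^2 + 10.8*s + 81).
Standard form: ωn²/(s²+2ζωn·s+ωn²) → ωn = 9, ζ = 0.6.
ωd = ωn·√(1-ζ²) = 9·√(1-0.6²) = 7.2.
tp = π/ωd = π/7.2 = 0.4363 s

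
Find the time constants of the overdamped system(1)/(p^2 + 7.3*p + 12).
Overdamped: real poles at -2.5, -4.8. τ = -1/pole → τ₁ = 0.4, τ₂ = 0.2083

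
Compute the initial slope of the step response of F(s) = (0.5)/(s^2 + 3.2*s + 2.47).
IVT: y'(0⁺) = lim_{s→∞} s²·Y(s) = lim_{s→∞} s·F(s).
deg(num) = 0, deg(den) = 2, relative degree = 2 ≥ 2, so s·F(s) → 0. Initial slope = 0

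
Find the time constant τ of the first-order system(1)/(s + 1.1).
First-order system: τ = -1/pole. Pole = -1.1. τ = -1/(-1.1) = 0.9091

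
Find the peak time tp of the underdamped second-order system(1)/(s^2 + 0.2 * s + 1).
Standard form: ωn²/(s²+2ζωn·s+ωn²) → ωn = 1, ζ = 0.1.
ωd = ωn·√(1-ζ²) = 1·√(1-0.1²) = 0.995.
tp = π/ωd = π/0.995 = 3.157 s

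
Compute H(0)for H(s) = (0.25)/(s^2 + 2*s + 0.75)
DC gain = H(0) = num(0)/den(0) = 0.25/0.75 = 0.3333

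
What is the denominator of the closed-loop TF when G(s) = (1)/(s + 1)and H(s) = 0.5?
Characteristic poly = G_den * H_den + G_num * H_num = (s + 1) + (0.5) = s + 1.5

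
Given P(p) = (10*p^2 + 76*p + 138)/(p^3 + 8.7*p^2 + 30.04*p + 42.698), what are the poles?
Set denominator = 0: p^3 + 8.7*p^2 + 30.04*p + 42.698 = (p + 3.7)(p^2 + 5*p + 11.54) = 0 → Poles: -2.5 + 2.3j, -2.5 - 2.3j, -3.7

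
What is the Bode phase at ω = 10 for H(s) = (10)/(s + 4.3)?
Substitute s = j*10: H(j10) = 0.3629 - 0.843953j.
∠H(j10) = atan2(Im, Re) = atan2(-0.843953, 0.3629) = -66.73°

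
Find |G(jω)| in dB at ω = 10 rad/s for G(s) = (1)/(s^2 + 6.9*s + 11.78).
Substitute s = j*10: G(j10) = -0.00703297 - 0.00550074j.
|G(j10)| = sqrt(Re² + Im²) = 0.008929.
20*log₁₀(0.008929) = -40.98 dB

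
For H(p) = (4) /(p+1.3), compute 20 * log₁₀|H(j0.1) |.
Substitute p = j*0.1: H(j0.1) = 3.05882 - 0.235294j.
|H(j0.1)| = sqrt(Re² + Im²) = 3.068.
20*log₁₀(3.068) = 9.74 dB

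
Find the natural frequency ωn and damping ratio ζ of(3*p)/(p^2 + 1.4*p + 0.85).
Underdamped: complex pole -0.7 + 0.6j. ωn = |pole| = 0.922, ζ = -Re(pole)/ωn = 0.7593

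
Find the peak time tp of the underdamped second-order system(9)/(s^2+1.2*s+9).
Standard form: ωn²/(s²+2ζωn·s+ωn²) → ωn = 3, ζ = 0.2.
ωd = ωn·√(1-ζ²) = 3·√(1-0.2²) = 2.939.
tp = π/ωd = π/2.939 = 1.069 s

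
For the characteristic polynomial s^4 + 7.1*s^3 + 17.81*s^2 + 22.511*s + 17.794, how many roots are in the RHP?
s^4 + 7.1*s^3 + 17.81*s^2 + 22.511*s + 17.794 = (s + 2.8)(s + 3.1)(s^2 + 1.2*s + 2.05). Poles: -0.6 + 1.3j, -0.6 - 1.3j, -2.8, -3.1. RHP poles (Re>0): 0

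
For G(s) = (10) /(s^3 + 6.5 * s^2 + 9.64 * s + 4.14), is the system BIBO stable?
Denominator: s^3 + 6.5*s^2 + 9.64*s + 4.14 = (s + 1)(s + 0.9)(s + 4.6). Poles: -0.9, -1, -4.6. All Re(p)<0: Yes (stable)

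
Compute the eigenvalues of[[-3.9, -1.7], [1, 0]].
Eigenvalues solve det(λI - A) = 0.
Characteristic polynomial: λ^2 + 3.9*λ + 1.7 = 0.
Factor: (λ + 3.4)(λ + 0.5) = 0.
Roots: -0.5, -3.4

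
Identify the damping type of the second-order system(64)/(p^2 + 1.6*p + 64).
Standard form: ωn²/(p²+2ζωn·p+ωn²) gives ωn=8, ζ=0.1.
Underdamped (ζ = 0.1 < 1)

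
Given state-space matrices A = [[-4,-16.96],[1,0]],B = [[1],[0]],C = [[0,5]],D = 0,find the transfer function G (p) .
G(p) = C(pI - A)⁻¹B + D.
Characteristic polynomial det(pI - A) = p^2 + 4*p + 16.96.
Numerator from C·adj(pI-A)·B + D·det(pI-A) = 5.
G(p) = (5)/(p^2 + 4*p + 16.96)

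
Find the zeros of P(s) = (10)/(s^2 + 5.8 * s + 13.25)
Numerator is a nonzero constant (10) → Zeros: none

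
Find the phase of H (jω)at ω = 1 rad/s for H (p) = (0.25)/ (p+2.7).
Substitute p = j*1: H(j1) = 0.0814234 - 0.0301568j.
∠H(j1) = atan2(Im, Re) = atan2(-0.0301568, 0.0814234) = -20.32°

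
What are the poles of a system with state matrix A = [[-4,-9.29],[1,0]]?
Eigenvalues solve det(λI - A) = 0.
Characteristic polynomial: λ^2 + 4*λ + 9.29 = 0.
Roots: -2 + 2.3j, -2 - 2.3j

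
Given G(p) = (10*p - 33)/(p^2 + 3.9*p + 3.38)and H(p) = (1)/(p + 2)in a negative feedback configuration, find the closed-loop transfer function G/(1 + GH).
Closed-loop T = G/(1+GH).
Numerator: G_num * H_den = 10*p^2 - 13*p - 66.
Denominator: G_den * H_den + G_num * H_num = (p^3 + 5.9*p^2 + 11.18*p + 6.76) + (10*p - 33) = p^3 + 5.9*p^2 + 21.18*p - 26.24.
T(p) = (10*p^2 - 13*p - 66)/(p^3 + 5.9*p^2 + 21.18*p - 26.24)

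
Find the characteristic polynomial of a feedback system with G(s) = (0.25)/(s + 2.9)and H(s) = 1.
Characteristic poly = G_den * H_den + G_num * H_num = (s + 2.9) + (0.25) = s + 3.15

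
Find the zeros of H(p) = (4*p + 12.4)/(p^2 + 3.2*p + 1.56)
Set numerator = 0: 4*p + 12.4 = 0 → Zeros: -3.1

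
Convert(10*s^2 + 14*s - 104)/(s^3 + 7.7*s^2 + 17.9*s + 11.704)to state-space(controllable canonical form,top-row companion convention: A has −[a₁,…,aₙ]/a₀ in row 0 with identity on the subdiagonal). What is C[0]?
Reachable canonical form: C = numerator coefficients (right-aligned, zero-padded to length n).
num = 10*s^2 + 14*s - 104, C = [[10, 14, -104]].
C[0] = 10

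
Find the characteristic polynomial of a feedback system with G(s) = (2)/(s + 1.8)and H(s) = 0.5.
Characteristic poly = G_den * H_den + G_num * H_num = (s + 1.8) + (1) = s + 2.8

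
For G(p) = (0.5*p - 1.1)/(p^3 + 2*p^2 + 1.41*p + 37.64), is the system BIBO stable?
Denominator: p^3 + 2*p^2 + 1.41*p + 37.64 = (p + 4)(p^2 - 2*p + 9.41). Poles: -4, 1 + 2.9j, 1 - 2.9j. All Re(p)<0: No (unstable)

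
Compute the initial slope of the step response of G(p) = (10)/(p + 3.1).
IVT: y'(0⁺) = lim_{p→∞} p²·Y(p) = lim_{p→∞} p·G(p).
deg(num) = 0, deg(den) = 1, relative degree = 1, so p·G(p) → (leading num)/(leading den) = 10/1 = 10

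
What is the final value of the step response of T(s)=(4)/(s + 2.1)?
FVT: lim_{t→∞} y(t) = lim_{s→0} s*Y(s) where Y(s) = T(s)/s.
= lim_{s→0} T(s) = T(0) = num(0)/den(0) = 4/2.1 = 1.905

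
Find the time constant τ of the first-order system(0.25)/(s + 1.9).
First-order system: τ = -1/pole. Pole = -1.9. τ = -1/(-1.9) = 0.5263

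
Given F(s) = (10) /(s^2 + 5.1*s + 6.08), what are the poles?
Set denominator = 0: s^2 + 5.1*s + 6.08 = (s + 1.9)(s + 3.2) = 0 → Poles: -1.9, -3.2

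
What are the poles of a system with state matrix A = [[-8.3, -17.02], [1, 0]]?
Eigenvalues solve det(λI - A) = 0.
Characteristic polynomial: λ^2 + 8.3*λ + 17.02 = 0.
Factor: (λ + 4.6)(λ + 3.7) = 0.
Roots: -3.7, -4.6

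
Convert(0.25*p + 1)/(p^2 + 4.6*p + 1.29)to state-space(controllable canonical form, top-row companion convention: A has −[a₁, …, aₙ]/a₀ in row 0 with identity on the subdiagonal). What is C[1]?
Reachable canonical form: C = numerator coefficients (right-aligned, zero-padded to length n).
num = 0.25*p + 1, C = [[0.25, 1]].
C[1] = 1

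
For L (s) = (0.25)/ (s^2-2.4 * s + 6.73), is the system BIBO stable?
Denominator: s^2 - 2.4*s + 6.73. Poles: 1.2 + 2.3j, 1.2 - 2.3j. All Re(p)<0: No (unstable)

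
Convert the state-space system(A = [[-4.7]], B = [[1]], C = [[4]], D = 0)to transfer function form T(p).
T(p) = C(pI - A)⁻¹B + D.
Characteristic polynomial det(pI - A) = p + 4.7.
Numerator from C·adj(pI-A)·B + D·det(pI-A) = 4.
T(p) = (4)/(p + 4.7)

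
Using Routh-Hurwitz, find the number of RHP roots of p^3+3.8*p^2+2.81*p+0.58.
Routh array:
p^3: [1, 2.81]; p^2: [3.8, 0.58]; p^1: [2.65737]; p^0: [0.58]
First column: [1, 3.8, 2.65737, 0.58]. Sign changes = RHP roots = 0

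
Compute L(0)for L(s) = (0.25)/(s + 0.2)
DC gain = L(0) = num(0)/den(0) = 0.25/0.2 = 1.25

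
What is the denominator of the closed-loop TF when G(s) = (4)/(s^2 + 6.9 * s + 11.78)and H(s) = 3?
Characteristic poly = G_den * H_den + G_num * H_num = (s^2 + 6.9*s + 11.78) + (12) = s^2 + 6.9*s + 23.78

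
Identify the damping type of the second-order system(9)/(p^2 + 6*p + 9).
Standard form: ωn²/(p²+2ζωn·p+ωn²) gives ωn=3, ζ=1.
Critically damped (ζ = 1)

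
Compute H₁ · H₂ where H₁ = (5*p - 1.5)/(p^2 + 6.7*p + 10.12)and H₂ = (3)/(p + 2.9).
Series: H = H₁ · H₂ = (n₁·n₂)/(d₁·d₂).
Num: n₁·n₂ = 15*p - 4.5. Den: d₁·d₂ = p^3 + 9.6*p^2 + 29.55*p + 29.348.
H(p) = (15*p - 4.5)/(p^3 + 9.6*p^2 + 29.55*p + 29.348)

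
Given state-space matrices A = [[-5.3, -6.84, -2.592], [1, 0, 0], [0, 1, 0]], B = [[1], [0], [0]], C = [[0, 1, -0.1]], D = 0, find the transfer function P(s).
P(s) = C(sI - A)⁻¹B + D.
Characteristic polynomial det(sI - A) = s^3 + 5.3*s^2 + 6.84*s + 2.592.
Numerator from C·adj(sI-A)·B + D·det(sI-A) = s - 0.1.
P(s) = (s - 0.1)/(s^3 + 5.3*s^2 + 6.84*s + 2.592)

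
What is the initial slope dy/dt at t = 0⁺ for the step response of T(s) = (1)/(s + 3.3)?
IVT: y'(0⁺) = lim_{s→∞} s²·Y(s) = lim_{s→∞} s·T(s).
deg(num) = 0, deg(den) = 1, relative degree = 1, so s·T(s) → (leading num)/(leading den) = 1/1 = 1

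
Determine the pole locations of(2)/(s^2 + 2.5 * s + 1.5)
Set denominator = 0: s^2 + 2.5*s + 1.5 = (s + 1.5)(s + 1) = 0 → Poles: -1, -1.5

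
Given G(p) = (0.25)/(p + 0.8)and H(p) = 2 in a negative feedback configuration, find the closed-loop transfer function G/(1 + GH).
Closed-loop T = G/(1+GH).
Numerator: G_num * H_den = 0.25.
Denominator: G_den * H_den + G_num * H_num = (p + 0.8) + (0.5) = p + 1.3.
T(p) = (0.25)/(p + 1.3)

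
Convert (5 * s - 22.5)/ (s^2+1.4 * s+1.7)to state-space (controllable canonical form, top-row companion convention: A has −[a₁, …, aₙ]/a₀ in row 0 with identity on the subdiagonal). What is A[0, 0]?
Reachable canonical form for den = s^2 + 1.4*s + 1.7: top row of A = -[a₁,a₂,...,aₙ]/a₀, ones on the subdiagonal, zeros elsewhere.
A = [[-1.4, -1.7], [1, 0]].
A[0,0] = -1.4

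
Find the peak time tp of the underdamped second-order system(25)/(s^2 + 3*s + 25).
Standard form: ωn²/(s²+2ζωn·s+ωn²) → ωn = 5, ζ = 0.3.
ωd = ωn·√(1-ζ²) = 5·√(1-0.3²) = 4.77.
tp = π/ωd = π/4.77 = 0.6587 s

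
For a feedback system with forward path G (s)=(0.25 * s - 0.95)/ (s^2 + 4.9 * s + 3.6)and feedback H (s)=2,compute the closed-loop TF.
Closed-loop T = G/(1+GH).
Numerator: G_num * H_den = 0.25*s - 0.95.
Denominator: G_den * H_den + G_num * H_num = (s^2 + 4.9*s + 3.6) + (0.5*s - 1.9) = s^2 + 5.4*s + 1.7.
T(s) = (0.25*s - 0.95)/(s^2 + 5.4*s + 1.7)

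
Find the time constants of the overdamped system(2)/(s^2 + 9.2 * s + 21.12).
Overdamped: real poles at -4.4, -4.8. τ = -1/pole → τ₁ = 0.2273, τ₂ = 0.2083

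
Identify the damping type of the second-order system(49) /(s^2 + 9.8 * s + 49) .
Standard form: ωn²/(s²+2ζωn·s+ωn²) gives ωn=7, ζ=0.7.
Underdamped (ζ = 0.7 < 1)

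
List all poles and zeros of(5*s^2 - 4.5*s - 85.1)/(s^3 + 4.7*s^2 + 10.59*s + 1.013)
Set denominator = 0: s^3 + 4.7*s^2 + 10.59*s + 1.013 = (s + 0.1)(s^2 + 4.6*s + 10.13) = 0 → Poles: -0.1, -2.3 + 2.2j, -2.3 - 2.2j
Set numerator = 0: 5*s^2 - 4.5*s - 85.1 = 5*(s - 4.6)(s + 3.7) = 0 → Zeros: -3.7, 4.6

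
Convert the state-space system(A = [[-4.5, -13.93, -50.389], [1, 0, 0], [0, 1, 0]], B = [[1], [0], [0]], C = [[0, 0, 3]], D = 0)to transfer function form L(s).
L(s) = C(sI - A)⁻¹B + D.
Characteristic polynomial det(sI - A) = s^3 + 4.5*s^2 + 13.93*s + 50.389.
Numerator from C·adj(sI-A)·B + D·det(sI-A) = 3.
L(s) = (3)/(s^3 + 4.5*s^2 + 13.93*s + 50.389)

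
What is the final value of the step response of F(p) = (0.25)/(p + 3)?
FVT: lim_{t→∞} y(t) = lim_{p→0} p*Y(p) where Y(p) = F(p)/p.
= lim_{p→0} F(p) = F(0) = num(0)/den(0) = 0.25/3 = 0.08333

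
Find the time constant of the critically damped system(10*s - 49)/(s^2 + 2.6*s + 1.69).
Critically damped (ζ = 1): repeated real pole at -1.3, -1.3. τ = -1/pole = 0.7692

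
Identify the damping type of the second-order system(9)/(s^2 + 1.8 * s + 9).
Standard form: ωn²/(s²+2ζωn·s+ωn²) gives ωn=3, ζ=0.3.
Underdamped (ζ = 0.3 < 1)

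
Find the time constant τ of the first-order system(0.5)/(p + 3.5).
First-order system: τ = -1/pole. Pole = -3.5. τ = -1/(-3.5) = 0.2857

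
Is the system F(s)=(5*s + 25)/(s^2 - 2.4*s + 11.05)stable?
Denominator: s^2 - 2.4*s + 11.05. Poles: 1.2 + 3.1j, 1.2 - 3.1j. All Re(p)<0: No (unstable)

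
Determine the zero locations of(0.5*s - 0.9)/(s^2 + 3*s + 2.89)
Set numerator = 0: 0.5*s - 0.9 = 0 → Zeros: 1.8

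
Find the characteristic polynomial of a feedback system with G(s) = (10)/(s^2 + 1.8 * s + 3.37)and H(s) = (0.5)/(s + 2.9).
Characteristic poly = G_den * H_den + G_num * H_num = (s^3 + 4.7*s^2 + 8.59*s + 9.773) + (5) = s^3 + 4.7*s^2 + 8.59*s + 14.773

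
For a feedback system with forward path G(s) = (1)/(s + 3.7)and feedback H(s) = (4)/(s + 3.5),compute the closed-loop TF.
Closed-loop T = G/(1+GH).
Numerator: G_num * H_den = s + 3.5.
Denominator: G_den * H_den + G_num * H_num = (s^2 + 7.2*s + 12.95) + (4) = s^2 + 7.2*s + 16.95.
T(s) = (s + 3.5)/(s^2 + 7.2*s + 16.95)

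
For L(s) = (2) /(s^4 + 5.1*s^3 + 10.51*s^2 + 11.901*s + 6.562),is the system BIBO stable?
Denominator: s^4 + 5.1*s^3 + 10.51*s^2 + 11.901*s + 6.562 = (s + 2)(s + 1.7)(s^2 + 1.4*s + 1.93). Poles: -0.7 + 1.2j, -0.7 - 1.2j, -1.7, -2. All Re(p)<0: Yes (stable)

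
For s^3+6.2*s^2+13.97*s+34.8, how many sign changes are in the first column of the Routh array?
Routh array:
s^3: [1, 13.97]; s^2: [6.2, 34.8]; s^1: [8.3571]; s^0: [34.8]
First column: [1, 6.2, 8.3571, 34.8]. Sign changes = 0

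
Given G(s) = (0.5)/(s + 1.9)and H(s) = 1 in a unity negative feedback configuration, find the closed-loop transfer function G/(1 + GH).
Closed-loop T = G/(1+GH).
Numerator: G_num * H_den = 0.5.
Denominator: G_den * H_den + G_num * H_num = (s + 1.9) + (0.5) = s + 2.4.
T(s) = (0.5)/(s + 2.4)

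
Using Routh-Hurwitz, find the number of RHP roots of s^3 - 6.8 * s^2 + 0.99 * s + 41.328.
Routh array:
s^3: [1, 0.99]; s^2: [-6.8, 41.328]; s^1: [7.06765]; s^0: [41.328]
First column: [1, -6.8, 7.06765, 41.328]. Sign changes = RHP roots = 2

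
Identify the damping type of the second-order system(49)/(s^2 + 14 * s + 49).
Standard form: ωn²/(s²+2ζωn·s+ωn²) gives ωn=7, ζ=1.
Critically damped (ζ = 1)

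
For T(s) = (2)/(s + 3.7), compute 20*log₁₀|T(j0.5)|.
Substitute s = j*0.5: T(j0.5) = 0.530846 - 0.071736j.
|T(j0.5)| = sqrt(Re² + Im²) = 0.5357.
20*log₁₀(0.5357) = -5.42 dB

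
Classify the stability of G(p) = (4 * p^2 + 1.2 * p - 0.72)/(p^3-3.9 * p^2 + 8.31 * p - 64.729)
Denominator: p^3 - 3.9*p^2 + 8.31*p - 64.729 = (p - 4.9)(p^2 + p + 13.21). Poles: -0.5 + 3.6j, -0.5 - 3.6j, 4.9. Unstable (1 pole(s) in RHP)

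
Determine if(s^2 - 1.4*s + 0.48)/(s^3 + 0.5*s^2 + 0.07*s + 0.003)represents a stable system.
Denominator: s^3 + 0.5*s^2 + 0.07*s + 0.003 = (s + 0.1)(s + 0.3)(s + 0.1). Poles: -0.1, -0.1, -0.3. All Re(p)<0: Yes (stable)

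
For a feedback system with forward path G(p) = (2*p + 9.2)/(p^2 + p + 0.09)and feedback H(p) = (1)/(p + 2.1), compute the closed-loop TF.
Closed-loop T = G/(1+GH).
Numerator: G_num * H_den = 2*p^2 + 13.4*p + 19.32.
Denominator: G_den * H_den + G_num * H_num = (p^3 + 3.1*p^2 + 2.19*p + 0.189) + (2*p + 9.2) = p^3 + 3.1*p^2 + 4.19*p + 9.389.
T(p) = (2*p^2 + 13.4*p + 19.32)/(p^3 + 3.1*p^2 + 4.19*p + 9.389)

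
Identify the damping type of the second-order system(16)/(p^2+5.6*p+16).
Standard form: ωn²/(p²+2ζωn·p+ωn²) gives ωn=4, ζ=0.7.
Underdamped (ζ = 0.7 < 1)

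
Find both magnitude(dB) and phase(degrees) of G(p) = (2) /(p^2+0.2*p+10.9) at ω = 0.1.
Substitute p = j*0.1: G(j0.1) = 0.183654 - 0.000337289j.
|G| = 20*log₁₀(sqrt(Re²+Im²)) = -14.72 dB.
∠G = atan2(Im, Re) = -0.11°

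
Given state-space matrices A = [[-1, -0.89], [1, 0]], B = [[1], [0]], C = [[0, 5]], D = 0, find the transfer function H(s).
H(s) = C(sI - A)⁻¹B + D.
Characteristic polynomial det(sI - A) = s^2 + s + 0.89.
Numerator from C·adj(sI-A)·B + D·det(sI-A) = 5.
H(s) = (5)/(s^2 + s + 0.89)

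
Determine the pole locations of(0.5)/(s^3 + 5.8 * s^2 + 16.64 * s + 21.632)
Set denominator = 0: s^3 + 5.8*s^2 + 16.64*s + 21.632 = (s + 2.6)(s^2 + 3.2*s + 8.32) = 0 → Poles: -1.6 + 2.4j, -1.6 - 2.4j, -2.6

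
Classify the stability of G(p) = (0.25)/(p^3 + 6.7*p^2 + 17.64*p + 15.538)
Denominator: p^3 + 6.7*p^2 + 17.64*p + 15.538 = (p + 1.7)(p^2 + 5*p + 9.14). Poles: -1.7, -2.5 + 1.7j, -2.5 - 1.7j. Stable (all poles in LHP)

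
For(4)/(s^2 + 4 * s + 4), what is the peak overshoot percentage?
Standard form: ωn²/(s²+2ζωn·s+ωn²) → ωn = 2, ζ = 1.
ζ ≥ 1, so the response is non-oscillatory: peak overshoot = 0%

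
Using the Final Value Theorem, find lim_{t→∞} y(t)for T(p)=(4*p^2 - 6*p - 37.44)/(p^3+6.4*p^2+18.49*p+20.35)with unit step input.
FVT: lim_{t→∞} y(t) = lim_{p→0} p*Y(p) where Y(p) = T(p)/p.
= lim_{p→0} T(p) = T(0) = num(0)/den(0) = -37.44/20.35 = -1.84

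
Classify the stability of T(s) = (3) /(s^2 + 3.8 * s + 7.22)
Denominator: s^2 + 3.8*s + 7.22. Poles: -1.9 + 1.9j, -1.9 - 1.9j. Stable (all poles in LHP)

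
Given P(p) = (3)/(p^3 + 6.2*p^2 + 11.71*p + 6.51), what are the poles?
Set denominator = 0: p^3 + 6.2*p^2 + 11.71*p + 6.51 = (p + 2.1)(p + 1)(p + 3.1) = 0 → Poles: -1, -2.1, -3.1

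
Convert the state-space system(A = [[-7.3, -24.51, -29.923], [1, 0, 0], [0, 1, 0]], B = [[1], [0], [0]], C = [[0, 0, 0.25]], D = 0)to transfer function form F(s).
F(s) = C(sI - A)⁻¹B + D.
Characteristic polynomial det(sI - A) = s^3 + 7.3*s^2 + 24.51*s + 29.923.
Numerator from C·adj(sI-A)·B + D·det(sI-A) = 0.25.
F(s) = (0.25)/(s^3 + 7.3*s^2 + 24.51*s + 29.923)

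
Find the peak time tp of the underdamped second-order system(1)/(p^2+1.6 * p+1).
Standard form: ωn²/(p²+2ζωn·p+ωn²) → ωn = 1, ζ = 0.8.
ωd = ωn·√(1-ζ²) = 1·√(1-0.8²) = 0.6.
tp = π/ωd = π/0.6 = 5.236 s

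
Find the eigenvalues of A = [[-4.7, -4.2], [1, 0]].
Eigenvalues solve det(λI - A) = 0.
Characteristic polynomial: λ^2 + 4.7*λ + 4.2 = 0.
Factor: (λ + 1.2)(λ + 3.5) = 0.
Roots: -1.2, -3.5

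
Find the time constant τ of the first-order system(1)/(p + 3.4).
First-order system: τ = -1/pole. Pole = -3.4. τ = -1/(-3.4) = 0.2941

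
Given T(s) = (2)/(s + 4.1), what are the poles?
Set denominator = 0: s + 4.1 = 0 → Poles: -4.1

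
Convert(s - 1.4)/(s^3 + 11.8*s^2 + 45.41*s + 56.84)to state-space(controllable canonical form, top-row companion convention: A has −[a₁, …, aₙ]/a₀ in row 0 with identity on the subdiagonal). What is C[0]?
Reachable canonical form: C = numerator coefficients (right-aligned, zero-padded to length n).
num = s - 1.4, C = [[0, 1, -1.4]].
C[0] = 0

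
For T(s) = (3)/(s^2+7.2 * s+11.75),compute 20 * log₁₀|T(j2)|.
Substitute s = j*2: T(j2) = 0.0869411 - 0.161542j.
|T(j2)| = sqrt(Re² + Im²) = 0.1835.
20*log₁₀(0.1835) = -14.73 dB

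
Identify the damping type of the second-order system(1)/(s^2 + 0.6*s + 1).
Standard form: ωn²/(s²+2ζωn·s+ωn²) gives ωn=1, ζ=0.3.
Underdamped (ζ = 0.3 < 1)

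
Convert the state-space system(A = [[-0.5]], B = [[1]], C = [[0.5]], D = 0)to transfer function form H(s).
H(s) = C(sI - A)⁻¹B + D.
Characteristic polynomial det(sI - A) = s + 0.5.
Numerator from C·adj(sI-A)·B + D·det(sI-A) = 0.5.
H(s) = (0.5)/(s + 0.5)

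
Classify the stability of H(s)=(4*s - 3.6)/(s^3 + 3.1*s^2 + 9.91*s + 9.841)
Denominator: s^3 + 3.1*s^2 + 9.91*s + 9.841 = (s + 1.3)(s^2 + 1.8*s + 7.57). Poles: -0.9 + 2.6j, -0.9 - 2.6j, -1.3. Stable (all poles in LHP)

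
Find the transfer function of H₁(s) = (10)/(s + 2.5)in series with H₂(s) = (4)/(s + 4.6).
Series: H = H₁ · H₂ = (n₁·n₂)/(d₁·d₂).
Num: n₁·n₂ = 40. Den: d₁·d₂ = s^2 + 7.1*s + 11.5.
H(s) = (40)/(s^2 + 7.1*s + 11.5)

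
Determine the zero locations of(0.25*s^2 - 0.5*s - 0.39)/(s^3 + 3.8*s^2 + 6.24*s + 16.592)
Set numerator = 0: 0.25*s^2 - 0.5*s - 0.39 = 0.25*(s - 2.6)(s + 0.6) = 0 → Zeros: -0.6, 2.6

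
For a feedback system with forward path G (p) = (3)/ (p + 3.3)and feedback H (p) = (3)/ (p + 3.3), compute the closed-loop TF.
Closed-loop T = G/(1+GH).
Numerator: G_num * H_den = 3*p + 9.9.
Denominator: G_den * H_den + G_num * H_num = (p^2 + 6.6*p + 10.89) + (9) = p^2 + 6.6*p + 19.89.
T(p) = (3*p + 9.9)/(p^2 + 6.6*p + 19.89)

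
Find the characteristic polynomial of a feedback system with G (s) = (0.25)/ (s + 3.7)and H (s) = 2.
Characteristic poly = G_den * H_den + G_num * H_num = (s + 3.7) + (0.5) = s + 4.2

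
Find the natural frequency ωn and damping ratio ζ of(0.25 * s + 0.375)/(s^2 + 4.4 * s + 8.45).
Underdamped: complex pole -2.2 + 1.9j. ωn = |pole| = 2.907, ζ = -Re(pole)/ωn = 0.7568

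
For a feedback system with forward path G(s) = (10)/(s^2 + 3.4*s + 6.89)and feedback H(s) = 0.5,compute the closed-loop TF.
Closed-loop T = G/(1+GH).
Numerator: G_num * H_den = 10.
Denominator: G_den * H_den + G_num * H_num = (s^2 + 3.4*s + 6.89) + (5) = s^2 + 3.4*s + 11.89.
T(s) = (10)/(s^2 + 3.4*s + 11.89)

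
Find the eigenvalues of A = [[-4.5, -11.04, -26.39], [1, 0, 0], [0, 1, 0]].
Eigenvalues solve det(λI - A) = 0.
Characteristic polynomial: λ^3 + 4.5*λ^2 + 11.04*λ + 26.39 = 0.
Factor: (λ + 3.5)(λ^2 + λ + 7.54) = 0.
Roots: -0.5 + 2.7j, -0.5 - 2.7j, -3.5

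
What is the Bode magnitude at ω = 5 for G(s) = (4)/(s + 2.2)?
Substitute s = j*5: G(j5) = 0.294906 - 0.670241j.
|G(j5)| = sqrt(Re² + Im²) = 0.7323.
20*log₁₀(0.7323) = -2.71 dB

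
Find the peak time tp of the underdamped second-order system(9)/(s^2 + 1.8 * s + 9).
Standard form: ωn²/(s²+2ζωn·s+ωn²) → ωn = 3, ζ = 0.3.
ωd = ωn·√(1-ζ²) = 3·√(1-0.3²) = 2.862.
tp = π/ωd = π/2.862 = 1.098 s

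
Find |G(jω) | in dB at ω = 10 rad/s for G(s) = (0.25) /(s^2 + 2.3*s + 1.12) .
Substitute s = j*10: G(j10) = -0.00239854 - 0.000557914j.
|G(j10)| = sqrt(Re² + Im²) = 0.002463.
20*log₁₀(0.002463) = -52.17 dB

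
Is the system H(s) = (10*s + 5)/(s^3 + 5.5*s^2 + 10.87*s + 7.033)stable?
Denominator: s^3 + 5.5*s^2 + 10.87*s + 7.033 = (s + 1.3)(s^2 + 4.2*s + 5.41). Poles: -1.3, -2.1 + 1j, -2.1 - 1j. All Re(p)<0: Yes (stable)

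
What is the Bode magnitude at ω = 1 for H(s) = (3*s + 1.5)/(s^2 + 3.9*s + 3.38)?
Substitute s = j*1: H(j1) = 0.731518 + 0.0617982j.
|H(j1)| = sqrt(Re² + Im²) = 0.7341.
20*log₁₀(0.7341) = -2.68 dB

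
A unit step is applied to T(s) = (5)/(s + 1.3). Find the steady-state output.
FVT: lim_{t→∞} y(t) = lim_{s→0} s*Y(s) where Y(s) = T(s)/s.
= lim_{s→0} T(s) = T(0) = num(0)/den(0) = 5/1.3 = 3.846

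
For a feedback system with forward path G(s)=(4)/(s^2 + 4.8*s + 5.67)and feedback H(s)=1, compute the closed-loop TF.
Closed-loop T = G/(1+GH).
Numerator: G_num * H_den = 4.
Denominator: G_den * H_den + G_num * H_num = (s^2 + 4.8*s + 5.67) + (4) = s^2 + 4.8*s + 9.67.
T(s) = (4)/(s^2 + 4.8*s + 9.67)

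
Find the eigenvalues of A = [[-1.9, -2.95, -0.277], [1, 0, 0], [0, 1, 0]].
Eigenvalues solve det(λI - A) = 0.
Characteristic polynomial: λ^3 + 1.9*λ^2 + 2.95*λ + 0.277 = 0.
Factor: (λ + 0.1)(λ^2 + 1.8*λ + 2.77) = 0.
Roots: -0.1, -0.9 + 1.4j, -0.9 - 1.4j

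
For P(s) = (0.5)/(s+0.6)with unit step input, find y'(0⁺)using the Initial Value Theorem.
IVT: y'(0⁺) = lim_{s→∞} s²·Y(s) = lim_{s→∞} s·P(s).
deg(num) = 0, deg(den) = 1, relative degree = 1, so s·P(s) → (leading num)/(leading den) = 0.5/1 = 0.5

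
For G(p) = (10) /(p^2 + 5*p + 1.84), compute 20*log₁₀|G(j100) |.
Substitute p = j*100: G(j100) = -0.000997689 - 4.98936e-05j.
|G(j100)| = sqrt(Re² + Im²) = 0.0009989.
20*log₁₀(0.0009989) = -60.01 dB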